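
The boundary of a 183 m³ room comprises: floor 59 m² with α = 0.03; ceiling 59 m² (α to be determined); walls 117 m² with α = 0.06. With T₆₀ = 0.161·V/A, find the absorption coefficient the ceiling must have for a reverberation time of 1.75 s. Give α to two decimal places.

0.14

Required total absorption A = 0.161·183/1.75 = 16.84 m².
Absorption from the other surfaces = 59·0.03 + 117·0.06 = 8.79 m², so the ceiling must supply 8.05 m² over 59 m².
α = 8.05/59 = 0.136.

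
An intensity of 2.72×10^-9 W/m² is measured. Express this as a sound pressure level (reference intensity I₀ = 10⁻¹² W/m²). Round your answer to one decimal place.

I/I₀ = 2.72×10^-9/10⁻¹² = 2.72×10^3, and L = 10·log₁₀(I/I₀).
L = 10·(0.4346 + 3) = 34.35 dB.

34.3 dB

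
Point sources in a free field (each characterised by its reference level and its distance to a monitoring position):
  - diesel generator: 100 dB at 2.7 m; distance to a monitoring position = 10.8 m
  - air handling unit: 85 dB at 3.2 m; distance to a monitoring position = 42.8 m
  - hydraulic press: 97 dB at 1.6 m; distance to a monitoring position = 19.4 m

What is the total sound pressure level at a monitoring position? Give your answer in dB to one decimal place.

Apply inverse-square spreading to bring every level to the receiver, then sum 10^(L/10).
diesel generator: 100 − 20·log₁₀(10.8/2.7) = 100 − 12.04 = 87.96 dB.
air handling unit: 85 − 20·log₁₀(42.8/3.2) = 85 − 22.53 = 62.47 dB.
hydraulic press: 97 − 20·log₁₀(19.4/1.6) = 97 − 21.67 = 75.33 dB.
Σ 10^(L/10) = 6.609e+08 → L_total = 10·log₁₀(6.609e+08) = 88.20 dB.

88.2 dB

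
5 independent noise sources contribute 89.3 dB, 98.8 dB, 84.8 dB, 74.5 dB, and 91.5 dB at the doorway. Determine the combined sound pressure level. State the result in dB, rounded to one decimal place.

Incoherent sources combine by intensity addition: L_total = 10·log₁₀(Σ 10^(L_i/10)).
Σ 10^(L/10) = 10^(89.3/10) + 10^(98.8/10) + 10^(84.8/10) + 10^(74.5/10) + 10^(91.5/10) = 1.018e+10.
L_total = 10·log₁₀(1.018e+10) = 100.08 dB.

100.1 dB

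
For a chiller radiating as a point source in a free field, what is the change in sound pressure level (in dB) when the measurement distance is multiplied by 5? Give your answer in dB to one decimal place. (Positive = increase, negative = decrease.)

A point source loses 6 dB per doubling of distance; generally ΔL = −20·log₁₀(r₂/r₁).
ΔL = −20·log₁₀(5) = -13.98 dB.

-14.0 dB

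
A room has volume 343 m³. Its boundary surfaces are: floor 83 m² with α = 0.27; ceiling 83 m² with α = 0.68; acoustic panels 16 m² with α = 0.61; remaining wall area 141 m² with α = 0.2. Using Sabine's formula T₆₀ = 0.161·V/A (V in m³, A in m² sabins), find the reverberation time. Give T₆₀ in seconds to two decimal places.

0.47 s

A = Σ Sᵢαᵢ = 83·0.27 + 83·0.68 + 16·0.61 + 141·0.2 = 116.81 m².
T₆₀ = 0.161·V/A = 0.161·343/116.81 = 0.473 s.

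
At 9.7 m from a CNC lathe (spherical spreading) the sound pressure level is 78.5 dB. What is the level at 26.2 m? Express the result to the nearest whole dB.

Spherical spreading from a point source gives a 20·log₁₀(r₂/r₁) drop.
L₂ = 78.5 − 20·log₁₀(26.2/9.7) = 78.5 − 8.631 = 69.87 dB.

70 dB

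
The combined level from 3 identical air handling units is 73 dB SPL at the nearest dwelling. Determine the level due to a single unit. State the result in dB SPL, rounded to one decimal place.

68.2 dB SPL

For N identical incoherent sources L_total = L₁ + 10·log₁₀ N, so L₁ = 73 − 10·log₁₀(3) = 73 − 4.771.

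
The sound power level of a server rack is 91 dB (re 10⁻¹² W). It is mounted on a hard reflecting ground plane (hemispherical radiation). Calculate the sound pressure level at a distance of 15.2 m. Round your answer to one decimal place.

59.4 dB

L_p = L_w − 10·log₁₀(2π·r²) with r = 15.2 m.
2π·r² = 1452 m², 10·log₁₀ of that is 31.619 dB.
L_p = 91 − 31.619 = 59.38 dB.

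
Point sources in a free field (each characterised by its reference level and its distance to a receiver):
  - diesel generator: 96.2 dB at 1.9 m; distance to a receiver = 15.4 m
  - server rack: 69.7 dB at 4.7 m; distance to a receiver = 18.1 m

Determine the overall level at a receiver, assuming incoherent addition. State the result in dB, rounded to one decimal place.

78.1 dB

Apply inverse-square spreading to bring every level to the receiver, then sum 10^(L/10).
diesel generator: 96.2 − 20·log₁₀(15.4/1.9) = 96.2 − 18.18 = 78.02 dB.
server rack: 69.7 − 20·log₁₀(18.1/4.7) = 69.7 − 11.71 = 57.99 dB.
Σ 10^(L/10) = 6.408e+07 → L_total = 10·log₁₀(6.408e+07) = 78.07 dB.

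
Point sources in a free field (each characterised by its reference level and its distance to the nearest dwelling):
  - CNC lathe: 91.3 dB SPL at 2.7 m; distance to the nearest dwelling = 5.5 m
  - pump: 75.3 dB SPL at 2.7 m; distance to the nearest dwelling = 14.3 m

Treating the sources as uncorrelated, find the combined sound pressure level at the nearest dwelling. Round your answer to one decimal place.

First find each source's level at the receiver (point-source: −20·log₁₀(r/r_ref)), then combine on an intensity basis.
CNC lathe: 91.3 − 20·log₁₀(5.5/2.7) = 91.3 − 6.18 = 85.12 dB SPL.
pump: 75.3 − 20·log₁₀(14.3/2.7) = 75.3 − 14.48 = 60.82 dB SPL.
Σ 10^(L/10) = 3.263e+08 → L_total = 10·log₁₀(3.263e+08) = 85.14 dB SPL.

85.1 dB SPL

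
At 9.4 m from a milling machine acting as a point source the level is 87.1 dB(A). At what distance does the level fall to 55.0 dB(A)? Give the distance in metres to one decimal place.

Point-source spreading drops the level by 20·log₁₀(r₂/r₁); inverting, r₂/r₁ = 10^(ΔL/20).
r₂ = 9.4·10^((87.1−55.0)/20) = 9.4·10^(32.1/20) = 378.55 m.

378.6 m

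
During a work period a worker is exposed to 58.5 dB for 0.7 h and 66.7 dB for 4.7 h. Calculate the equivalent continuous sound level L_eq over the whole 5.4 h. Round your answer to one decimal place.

Weight each interval's intensity by its duration and average over T = 5.4 h:
Σ tᵢ·10^(Lᵢ/10) = 0.7·10^(58.5/10) + 4.7·10^(66.7/10) = 2.248e+07.
L_eq = 10·log₁₀(2.248e+07/5.4) = 66.19 dB.

66.2 dB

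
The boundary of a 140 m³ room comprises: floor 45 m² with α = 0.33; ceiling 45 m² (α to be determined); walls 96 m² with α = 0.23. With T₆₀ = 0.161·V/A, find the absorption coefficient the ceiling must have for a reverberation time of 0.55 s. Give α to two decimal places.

Required total absorption A = 0.161·140/0.55 = 40.98 m².
Absorption from the other surfaces = 45·0.33 + 96·0.23 = 36.93 m², so the ceiling must supply 4.05 m² over 45 m².
α = 4.05/45 = 0.090.

0.09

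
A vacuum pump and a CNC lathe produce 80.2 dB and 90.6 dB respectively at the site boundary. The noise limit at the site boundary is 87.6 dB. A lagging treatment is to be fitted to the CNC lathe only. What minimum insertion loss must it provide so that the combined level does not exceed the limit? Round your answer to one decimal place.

The untreated sources together contribute 10^(80.2/10) = 1.047e+08, i.e. 80.20 dB.
The limit corresponds to 10^(87.6/10) = 5.754e+08; subtracting the fixed part leaves 4.707e+08 for the CNC lathe, i.e. 86.73 dB.
Required insertion loss = 90.6 − 86.73 = 3.87 dB.

3.9 dB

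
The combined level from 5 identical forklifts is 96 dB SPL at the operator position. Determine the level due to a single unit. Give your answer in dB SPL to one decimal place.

89.0 dB SPL

Dividing the total intensity by 5 lowers the level by 10·log₁₀ 5 = 6.990 dB: L₁ = 96 − 6.990.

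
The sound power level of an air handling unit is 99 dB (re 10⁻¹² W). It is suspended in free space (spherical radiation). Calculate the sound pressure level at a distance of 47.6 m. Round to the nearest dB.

54 dB

L_p = L_w − 10·log₁₀(4π·r²) with r = 47.6 m.
4π·r² = 2.847e+04 m², 10·log₁₀ of that is 44.544 dB.
L_p = 99 − 44.544 = 54.46 dB.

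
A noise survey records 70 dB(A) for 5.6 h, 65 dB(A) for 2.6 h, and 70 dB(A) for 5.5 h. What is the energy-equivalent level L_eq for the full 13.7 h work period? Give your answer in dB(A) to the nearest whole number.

The energy average is taken in the linear domain: L_eq = 10·log₁₀[(Σ tᵢ·10^(Lᵢ/10))/T], T = 13.7 h.
Σ tᵢ·10^(Lᵢ/10) = 5.6·10^(70/10) + 2.6·10^(65/10) + 5.5·10^(70/10) = 1.192e+08.
L_eq = 10·log₁₀(1.192e+08/13.7) = 69.40 dB(A).

69 dB(A)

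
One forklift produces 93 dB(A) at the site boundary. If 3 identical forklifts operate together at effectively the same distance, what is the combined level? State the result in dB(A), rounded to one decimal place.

With 3 equal, uncorrelated contributions the intensity is 3× that of one unit, giving a rise of 10·log₁₀ 3.
L_total = 93 + 10·log₁₀(3) = 93 + 4.771 = 97.77 dB(A).

97.8 dB(A)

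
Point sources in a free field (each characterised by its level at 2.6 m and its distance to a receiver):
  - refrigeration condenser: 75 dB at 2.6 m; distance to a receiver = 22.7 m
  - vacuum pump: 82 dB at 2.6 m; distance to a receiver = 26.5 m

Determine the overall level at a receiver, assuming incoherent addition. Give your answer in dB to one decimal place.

Propagate each source to the receiver with L = L_ref − 20·log₁₀(r/r_ref), then add intensities.
refrigeration condenser: 75 − 20·log₁₀(22.7/2.6) = 75 − 18.82 = 56.18 dB.
vacuum pump: 82 − 20·log₁₀(26.5/2.6) = 82 − 20.17 = 61.83 dB.
Σ 10^(L/10) = 1.941e+06 → L_total = 10·log₁₀(1.941e+06) = 62.88 dB.

62.9 dB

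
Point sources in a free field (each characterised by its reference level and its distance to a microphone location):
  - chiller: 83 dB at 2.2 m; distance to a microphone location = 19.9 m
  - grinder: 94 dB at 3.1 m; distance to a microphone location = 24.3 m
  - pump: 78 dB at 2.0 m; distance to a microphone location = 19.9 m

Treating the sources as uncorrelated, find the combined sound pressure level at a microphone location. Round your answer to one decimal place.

76.4 dB

First find each source's level at the receiver (point-source: −20·log₁₀(r/r_ref)), then combine on an intensity basis.
chiller: 83 − 20·log₁₀(19.9/2.2) = 83 − 19.13 = 63.87 dB.
grinder: 94 − 20·log₁₀(24.3/3.1) = 94 − 17.88 = 76.12 dB.
pump: 78 − 20·log₁₀(19.9/2.0) = 78 − 19.96 = 58.04 dB.
Σ 10^(L/10) = 4.396e+07 → L_total = 10·log₁₀(4.396e+07) = 76.43 dB.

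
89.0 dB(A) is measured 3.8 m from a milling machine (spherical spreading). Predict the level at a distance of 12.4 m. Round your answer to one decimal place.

For a point source, L₂ = L₁ − 20·log₁₀(r₂/r₁).
L₂ = 89.0 − 20·log₁₀(12.4/3.8) = 89.0 − 10.273 = 78.73 dB(A).

78.7 dB(A)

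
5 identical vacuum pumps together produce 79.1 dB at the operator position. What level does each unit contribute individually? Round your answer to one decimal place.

Dividing the total intensity by 5 lowers the level by 10·log₁₀ 5 = 6.990 dB: L₁ = 79.1 − 6.990.

72.1 dB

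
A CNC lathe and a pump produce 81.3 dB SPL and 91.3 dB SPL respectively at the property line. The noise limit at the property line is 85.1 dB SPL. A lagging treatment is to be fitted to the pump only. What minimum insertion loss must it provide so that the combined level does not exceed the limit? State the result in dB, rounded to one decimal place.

Fixed contribution from the other source: Σ 10^(L/10) = 10^(81.3/10) = 1.349e+08 (81.30 dB SPL).
To meet 85.1 dB SPL overall, the treated pump may contribute at most 10^(85.1/10) − 1.349e+08 = 1.887e+08, i.e. 82.76 dB SPL.
Required insertion loss = 91.3 − 82.76 = 8.54 dB.

8.5 dB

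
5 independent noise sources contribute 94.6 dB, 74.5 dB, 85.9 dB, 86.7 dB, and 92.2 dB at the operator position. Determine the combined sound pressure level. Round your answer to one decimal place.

Incoherent sources combine by intensity addition: L_total = 10·log₁₀(Σ 10^(L_i/10)).
Σ 10^(L/10) = 10^(94.6/10) + 10^(74.5/10) + 10^(85.9/10) + 10^(86.7/10) + 10^(92.2/10) = 5.429e+09.
L_total = 10·log₁₀(5.429e+09) = 97.35 dB.

97.3 dB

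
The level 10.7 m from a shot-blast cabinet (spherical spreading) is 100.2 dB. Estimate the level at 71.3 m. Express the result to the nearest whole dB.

Spherical spreading from a point source gives a 20·log₁₀(r₂/r₁) drop.
L₂ = 100.2 − 20·log₁₀(71.3/10.7) = 100.2 − 16.474 = 83.73 dB.

84 dB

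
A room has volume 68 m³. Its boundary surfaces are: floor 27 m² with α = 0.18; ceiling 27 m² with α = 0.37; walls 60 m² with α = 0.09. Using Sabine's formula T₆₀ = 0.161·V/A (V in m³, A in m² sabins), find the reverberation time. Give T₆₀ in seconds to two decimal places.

Summing Sᵢαᵢ: 27·0.18 + 27·0.37 + 60·0.09 = 20.25 m².
T₆₀ = 0.161 × 68 / 20.25 = 0.541 s.

0.54 s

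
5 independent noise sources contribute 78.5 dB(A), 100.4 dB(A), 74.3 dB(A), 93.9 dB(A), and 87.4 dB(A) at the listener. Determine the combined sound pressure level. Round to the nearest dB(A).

For uncorrelated sources the intensities add, so convert each level to linear form, sum, and take 10·log₁₀ of the total.
Σ 10^(L/10) = 10^(78.5/10) + 10^(100.4/10) + 10^(74.3/10) + 10^(93.9/10) + 10^(87.4/10) = 1.407e+10.
L_total = 10·log₁₀(1.407e+10) = 101.48 dB(A).

101 dB(A)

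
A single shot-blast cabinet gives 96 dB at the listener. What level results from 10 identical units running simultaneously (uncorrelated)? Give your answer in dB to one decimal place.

N identical incoherent sources raise the level by 10·log₁₀ N.
L_total = 96 + 10·log₁₀(10) = 96 + 10.000 = 106.00 dB.

106.0 dB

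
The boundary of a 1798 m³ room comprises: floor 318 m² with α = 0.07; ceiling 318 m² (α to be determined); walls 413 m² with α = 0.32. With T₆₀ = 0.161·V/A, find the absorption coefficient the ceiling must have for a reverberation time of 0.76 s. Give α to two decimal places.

0.71

A = 0.161·V/T₆₀ = 0.161·1798/0.76 = 380.89 m² sabins.
Absorption from the other surfaces = 318·0.07 + 413·0.32 = 154.42 m², so the ceiling must supply 226.47 m² over 318 m².
α = 226.47/318 = 0.712.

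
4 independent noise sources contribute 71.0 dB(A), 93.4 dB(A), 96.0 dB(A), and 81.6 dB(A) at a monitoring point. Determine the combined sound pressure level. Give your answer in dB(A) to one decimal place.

98.0 dB(A)

For uncorrelated sources the intensities add, so convert each level to linear form, sum, and take 10·log₁₀ of the total.
Σ 10^(L/10) = 10^(71.0/10) + 10^(93.4/10) + 10^(96.0/10) + 10^(81.6/10) = 6.326e+09.
L_total = 10·log₁₀(6.326e+09) = 98.01 dB(A).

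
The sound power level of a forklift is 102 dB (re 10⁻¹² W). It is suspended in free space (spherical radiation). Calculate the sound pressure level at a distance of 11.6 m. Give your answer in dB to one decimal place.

69.7 dB

Free-field spherical radiation: L_p = L_w − 10·log₁₀(4π·r²), r = 11.6 m.
4π·r² = 1691 m², 10·log₁₀ of that is 32.281 dB.
L_p = 102 − 32.281 = 69.72 dB.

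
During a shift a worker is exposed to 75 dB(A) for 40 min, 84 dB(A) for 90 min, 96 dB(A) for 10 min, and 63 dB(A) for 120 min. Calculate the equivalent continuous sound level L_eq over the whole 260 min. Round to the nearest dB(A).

84 dB(A)

The energy average is taken in the linear domain: L_eq = 10·log₁₀[(Σ tᵢ·10^(Lᵢ/10))/T], T = 260 min.
Σ tᵢ·10^(Lᵢ/10) = 40·10^(75/10) + 90·10^(84/10) + 10·10^(96/10) + 120·10^(63/10) = 6.392e+10.
L_eq = 10·log₁₀(6.392e+10/260) = 83.91 dB(A).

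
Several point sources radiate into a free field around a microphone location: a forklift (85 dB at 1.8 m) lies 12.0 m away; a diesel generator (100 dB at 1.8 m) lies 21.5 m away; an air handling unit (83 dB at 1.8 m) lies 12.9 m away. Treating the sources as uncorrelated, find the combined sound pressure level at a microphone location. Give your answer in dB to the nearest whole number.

79 dB

Apply inverse-square spreading to bring every level to the receiver, then sum 10^(L/10).
forklift: 85 − 20·log₁₀(12.0/1.8) = 85 − 16.48 = 68.52 dB.
diesel generator: 100 − 20·log₁₀(21.5/1.8) = 100 − 21.54 = 78.46 dB.
air handling unit: 83 − 20·log₁₀(12.9/1.8) = 83 − 17.11 = 65.89 dB.
Σ 10^(L/10) = 8.109e+07 → L_total = 10·log₁₀(8.109e+07) = 79.09 dB.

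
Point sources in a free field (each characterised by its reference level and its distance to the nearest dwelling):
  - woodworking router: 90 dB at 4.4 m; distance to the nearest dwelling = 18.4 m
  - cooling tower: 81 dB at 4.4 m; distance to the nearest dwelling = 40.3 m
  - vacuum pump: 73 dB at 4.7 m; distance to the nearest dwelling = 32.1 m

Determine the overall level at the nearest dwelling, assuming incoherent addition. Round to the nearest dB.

First find each source's level at the receiver (point-source: −20·log₁₀(r/r_ref)), then combine on an intensity basis.
woodworking router: 90 − 20·log₁₀(18.4/4.4) = 90 − 12.43 = 77.57 dB.
cooling tower: 81 − 20·log₁₀(40.3/4.4) = 81 − 19.24 = 61.76 dB.
vacuum pump: 73 − 20·log₁₀(32.1/4.7) = 73 − 16.69 = 56.31 dB.
Σ 10^(L/10) = 5.911e+07 → L_total = 10·log₁₀(5.911e+07) = 77.72 dB.

78 dB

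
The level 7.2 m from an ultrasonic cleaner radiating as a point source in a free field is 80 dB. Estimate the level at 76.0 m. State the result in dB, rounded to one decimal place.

59.5 dB

Point-source attenuation: ΔL = 20·log₁₀(r₂/r₁) = 20·log₁₀(76.0/7.2) = 20.470 dB.
L₂ = 80 − 20·log₁₀(76.0/7.2) = 80 − 20.470 = 59.53 dB.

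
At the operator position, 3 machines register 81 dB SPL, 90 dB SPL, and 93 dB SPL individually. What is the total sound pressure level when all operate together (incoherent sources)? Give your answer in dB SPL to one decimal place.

94.9 dB SPL

For uncorrelated sources the intensities add, so convert each level to linear form, sum, and take 10·log₁₀ of the total.
Σ 10^(L/10) = 10^(81/10) + 10^(90/10) + 10^(93/10) = 3.121e+09.
L_total = 10·log₁₀(3.121e+09) = 94.94 dB SPL.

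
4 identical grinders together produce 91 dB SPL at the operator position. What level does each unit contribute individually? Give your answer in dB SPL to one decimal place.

85.0 dB SPL

Dividing the total intensity by 4 lowers the level by 10·log₁₀ 4 = 6.021 dB: L₁ = 91 − 6.021.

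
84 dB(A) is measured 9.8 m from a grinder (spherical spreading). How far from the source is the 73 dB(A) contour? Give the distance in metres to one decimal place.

Point-source spreading drops the level by 20·log₁₀(r₂/r₁); inverting, r₂/r₁ = 10^(ΔL/20).
r₂ = 9.8·10^((84−73)/20) = 9.8·10^(11.0/20) = 34.77 m.

34.8 m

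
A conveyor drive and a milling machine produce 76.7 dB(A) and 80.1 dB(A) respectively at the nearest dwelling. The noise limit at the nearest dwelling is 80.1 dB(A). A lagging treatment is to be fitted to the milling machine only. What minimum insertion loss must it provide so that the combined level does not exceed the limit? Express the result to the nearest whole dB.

3 dB

The untreated sources together contribute 10^(76.7/10) = 4.677e+07, i.e. 76.70 dB(A).
The limit corresponds to 10^(80.1/10) = 1.023e+08; subtracting the fixed part leaves 5.556e+07 for the milling machine, i.e. 77.45 dB(A).
So the milling machine must be reduced from 80.1 to 77.45 dB(A): IL = 2.65 dB.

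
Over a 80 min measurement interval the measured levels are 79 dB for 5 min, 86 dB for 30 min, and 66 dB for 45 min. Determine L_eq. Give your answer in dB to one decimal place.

L_eq = 10·log₁₀[(1/T)·Σ tᵢ·10^(Lᵢ/10)] with T = 80 min.
Σ tᵢ·10^(Lᵢ/10) = 5·10^(79/10) + 30·10^(86/10) + 45·10^(66/10) = 1.252e+10.
L_eq = 10·log₁₀(1.252e+10/80) = 81.94 dB.

81.9 dB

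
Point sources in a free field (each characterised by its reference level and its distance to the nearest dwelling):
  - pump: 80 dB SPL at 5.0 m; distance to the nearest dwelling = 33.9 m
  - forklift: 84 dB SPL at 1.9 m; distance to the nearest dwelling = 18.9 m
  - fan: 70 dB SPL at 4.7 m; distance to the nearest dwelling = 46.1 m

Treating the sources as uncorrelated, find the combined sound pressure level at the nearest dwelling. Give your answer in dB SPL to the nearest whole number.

Propagate each source to the receiver with L = L_ref − 20·log₁₀(r/r_ref), then add intensities.
pump: 80 − 20·log₁₀(33.9/5.0) = 80 − 16.62 = 63.38 dB SPL.
forklift: 84 − 20·log₁₀(18.9/1.9) = 84 − 19.95 = 64.05 dB SPL.
fan: 70 − 20·log₁₀(46.1/4.7) = 70 − 19.83 = 50.17 dB SPL.
Σ 10^(L/10) = 4.818e+06 → L_total = 10·log₁₀(4.818e+06) = 66.83 dB SPL.

67 dB SPL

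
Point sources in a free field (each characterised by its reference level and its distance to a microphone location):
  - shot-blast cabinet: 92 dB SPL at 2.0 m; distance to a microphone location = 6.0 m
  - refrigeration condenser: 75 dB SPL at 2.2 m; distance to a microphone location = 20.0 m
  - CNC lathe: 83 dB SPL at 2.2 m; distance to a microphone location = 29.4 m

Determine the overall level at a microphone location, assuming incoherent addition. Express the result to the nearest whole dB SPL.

Apply inverse-square spreading to bring every level to the receiver, then sum 10^(L/10).
shot-blast cabinet: 92 − 20·log₁₀(6.0/2.0) = 92 − 9.54 = 82.46 dB SPL.
refrigeration condenser: 75 − 20·log₁₀(20.0/2.2) = 75 − 19.17 = 55.83 dB SPL.
CNC lathe: 83 − 20·log₁₀(29.4/2.2) = 83 − 22.52 = 60.48 dB SPL.
Σ 10^(L/10) = 1.776e+08 → L_total = 10·log₁₀(1.776e+08) = 82.49 dB SPL.

82 dB SPL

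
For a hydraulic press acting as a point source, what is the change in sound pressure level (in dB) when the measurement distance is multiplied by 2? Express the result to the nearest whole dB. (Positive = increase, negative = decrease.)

With spherical spreading the level changes by −20·log₁₀(r₂/r₁).
ΔL = −20·log₁₀(2) = -6.02 dB.

-6 dB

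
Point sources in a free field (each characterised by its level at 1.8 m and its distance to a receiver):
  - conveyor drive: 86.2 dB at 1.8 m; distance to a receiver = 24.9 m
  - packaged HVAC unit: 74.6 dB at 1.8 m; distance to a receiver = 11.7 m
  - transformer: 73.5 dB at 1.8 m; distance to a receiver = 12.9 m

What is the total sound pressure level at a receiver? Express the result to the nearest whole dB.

65 dB

Propagate each source to the receiver with L = L_ref − 20·log₁₀(r/r_ref), then add intensities.
conveyor drive: 86.2 − 20·log₁₀(24.9/1.8) = 86.2 − 22.82 = 63.38 dB.
packaged HVAC unit: 74.6 − 20·log₁₀(11.7/1.8) = 74.6 − 16.26 = 58.34 dB.
transformer: 73.5 − 20·log₁₀(12.9/1.8) = 73.5 − 17.11 = 56.39 dB.
Σ 10^(L/10) = 3.297e+06 → L_total = 10·log₁₀(3.297e+06) = 65.18 dB.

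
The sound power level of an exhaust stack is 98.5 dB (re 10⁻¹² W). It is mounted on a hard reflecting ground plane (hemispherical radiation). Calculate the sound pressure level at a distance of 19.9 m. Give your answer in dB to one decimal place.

Free-field hemispherical radiation: L_p = L_w − 10·log₁₀(2π·r²), r = 19.9 m.
2π·r² = 2488 m², 10·log₁₀ of that is 33.959 dB.
L_p = 98.5 − 33.959 = 64.54 dB.

64.5 dB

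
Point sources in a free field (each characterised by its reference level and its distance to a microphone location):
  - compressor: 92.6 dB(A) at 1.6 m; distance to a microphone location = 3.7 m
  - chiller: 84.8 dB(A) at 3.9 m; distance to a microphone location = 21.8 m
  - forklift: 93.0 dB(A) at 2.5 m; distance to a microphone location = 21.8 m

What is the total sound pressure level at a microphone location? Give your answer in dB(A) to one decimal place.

85.8 dB(A)

First find each source's level at the receiver (point-source: −20·log₁₀(r/r_ref)), then combine on an intensity basis.
compressor: 92.6 − 20·log₁₀(3.7/1.6) = 92.6 − 7.28 = 85.32 dB(A).
chiller: 84.8 − 20·log₁₀(21.8/3.9) = 84.8 − 14.95 = 69.85 dB(A).
forklift: 93.0 − 20·log₁₀(21.8/2.5) = 93.0 − 18.81 = 74.19 dB(A).
Σ 10^(L/10) = 3.762e+08 → L_total = 10·log₁₀(3.762e+08) = 85.75 dB(A).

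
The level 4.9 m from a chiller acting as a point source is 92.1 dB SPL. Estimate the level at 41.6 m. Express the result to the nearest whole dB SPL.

Point-source attenuation: ΔL = 20·log₁₀(r₂/r₁) = 20·log₁₀(41.6/4.9) = 18.578 dB.
L₂ = 92.1 − 20·log₁₀(41.6/4.9) = 92.1 − 18.578 = 73.52 dB SPL.

74 dB SPL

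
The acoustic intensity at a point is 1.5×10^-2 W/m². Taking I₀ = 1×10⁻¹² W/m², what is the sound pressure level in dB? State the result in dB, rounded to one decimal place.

101.8 dB

L = 10·log₁₀(I/I₀) = 10·log₁₀(1.5×10^-2/10⁻¹²) = 10·log₁₀(1.5×10^10).
L = 10·(0.1761 + 10) = 101.76 dB.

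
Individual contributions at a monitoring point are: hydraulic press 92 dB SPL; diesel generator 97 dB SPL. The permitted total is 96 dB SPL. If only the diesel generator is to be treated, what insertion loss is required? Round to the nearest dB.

3 dB

Everything except the diesel generator sums to 10^(92/10) = 1.585e+09 in linear terms, 92.00 dB SPL.
To meet 96 dB SPL overall, the treated diesel generator may contribute at most 10^(96/10) − 1.585e+09 = 2.396e+09, i.e. 93.80 dB SPL.
So the diesel generator must be reduced from 97 to 93.80 dB SPL: IL = 3.20 dB.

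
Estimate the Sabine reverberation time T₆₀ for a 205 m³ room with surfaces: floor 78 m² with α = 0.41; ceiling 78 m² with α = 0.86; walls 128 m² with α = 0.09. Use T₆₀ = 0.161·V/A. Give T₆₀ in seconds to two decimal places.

0.30 s

Summing Sᵢαᵢ: 78·0.41 + 78·0.86 + 128·0.09 = 110.58 m².
T₆₀ = 0.161 × 205 / 110.58 = 0.298 s.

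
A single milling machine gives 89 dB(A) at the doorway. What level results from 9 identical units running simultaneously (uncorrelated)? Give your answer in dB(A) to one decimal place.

N identical incoherent sources raise the level by 10·log₁₀ N.
L_total = 89 + 10·log₁₀(9) = 89 + 9.542 = 98.54 dB(A).

98.5 dB(A)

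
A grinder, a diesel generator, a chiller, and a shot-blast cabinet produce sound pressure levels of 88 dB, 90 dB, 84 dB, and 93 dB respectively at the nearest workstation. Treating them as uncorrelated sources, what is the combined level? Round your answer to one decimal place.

95.9 dB

Incoherent sources combine by intensity addition: L_total = 10·log₁₀(Σ 10^(L_i/10)).
Σ 10^(L/10) = 10^(88/10) + 10^(90/10) + 10^(84/10) + 10^(93/10) = 3.877e+09.
L_total = 10·log₁₀(3.877e+09) = 95.89 dB.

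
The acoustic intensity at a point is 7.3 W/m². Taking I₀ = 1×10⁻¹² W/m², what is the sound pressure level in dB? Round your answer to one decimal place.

I/I₀ = 7.3/10⁻¹² = 7.3×10^12, and L = 10·log₁₀(I/I₀).
L = 10·(0.8633 + 12) = 128.63 dB.

128.6 dB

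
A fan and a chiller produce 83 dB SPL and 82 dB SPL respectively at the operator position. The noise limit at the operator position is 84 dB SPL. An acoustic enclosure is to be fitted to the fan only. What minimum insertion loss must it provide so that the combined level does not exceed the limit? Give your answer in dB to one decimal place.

3.3 dB

The untreated sources together contribute 10^(82/10) = 1.585e+08, i.e. 82.00 dB SPL.
To meet 84 dB SPL overall, the treated fan may contribute at most 10^(84/10) − 1.585e+08 = 9.270e+07, i.e. 79.67 dB SPL.
So the fan must be reduced from 83 to 79.67 dB SPL: IL = 3.33 dB.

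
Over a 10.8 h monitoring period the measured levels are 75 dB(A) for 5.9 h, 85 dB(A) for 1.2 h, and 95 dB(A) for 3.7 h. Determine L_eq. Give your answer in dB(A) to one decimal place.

90.6 dB(A)

L_eq = 10·log₁₀[(1/T)·Σ tᵢ·10^(Lᵢ/10)] with T = 10.8 h.
Σ tᵢ·10^(Lᵢ/10) = 5.9·10^(75/10) + 1.2·10^(85/10) + 3.7·10^(95/10) = 1.227e+10.
L_eq = 10·log₁₀(1.227e+10/10.8) = 90.55 dB(A).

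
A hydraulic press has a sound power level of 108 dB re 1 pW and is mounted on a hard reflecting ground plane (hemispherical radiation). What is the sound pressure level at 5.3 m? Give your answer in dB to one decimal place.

L_p = L_w − 10·log₁₀(2π·r²) with r = 5.3 m.
2π·r² = 176.5 m², 10·log₁₀ of that is 22.467 dB.
L_p = 108 − 22.467 = 85.53 dB.

85.5 dB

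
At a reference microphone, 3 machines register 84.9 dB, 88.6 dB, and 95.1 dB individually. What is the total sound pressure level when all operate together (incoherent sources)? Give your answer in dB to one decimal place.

96.3 dB

For uncorrelated sources the intensities add, so convert each level to linear form, sum, and take 10·log₁₀ of the total.
Σ 10^(L/10) = 10^(84.9/10) + 10^(88.6/10) + 10^(95.1/10) = 4.269e+09.
L_total = 10·log₁₀(4.269e+09) = 96.30 dB.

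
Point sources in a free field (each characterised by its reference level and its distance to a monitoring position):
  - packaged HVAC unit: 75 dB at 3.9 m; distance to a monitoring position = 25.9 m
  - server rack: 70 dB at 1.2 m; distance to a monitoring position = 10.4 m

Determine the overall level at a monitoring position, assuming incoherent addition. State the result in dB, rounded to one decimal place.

Propagate each source to the receiver with L = L_ref − 20·log₁₀(r/r_ref), then add intensities.
packaged HVAC unit: 75 − 20·log₁₀(25.9/3.9) = 75 − 16.44 = 58.56 dB.
server rack: 70 − 20·log₁₀(10.4/1.2) = 70 − 18.76 = 51.24 dB.
Σ 10^(L/10) = 8.502e+05 → L_total = 10·log₁₀(8.502e+05) = 59.29 dB.

59.3 dB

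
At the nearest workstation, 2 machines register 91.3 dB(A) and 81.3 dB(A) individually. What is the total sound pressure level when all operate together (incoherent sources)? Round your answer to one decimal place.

91.7 dB(A)

For uncorrelated sources the intensities add, so convert each level to linear form, sum, and take 10·log₁₀ of the total.
Σ 10^(L/10) = 10^(91.3/10) + 10^(81.3/10) = 1.484e+09.
L_total = 10·log₁₀(1.484e+09) = 91.71 dB(A).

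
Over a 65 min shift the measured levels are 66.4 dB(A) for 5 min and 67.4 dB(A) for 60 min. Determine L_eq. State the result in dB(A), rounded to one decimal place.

67.3 dB(A)

Weight each interval's intensity by its duration and average over T = 65 min:
Σ tᵢ·10^(Lᵢ/10) = 5·10^(66.4/10) + 60·10^(67.4/10) = 3.516e+08.
L_eq = 10·log₁₀(3.516e+08/65) = 67.33 dB(A).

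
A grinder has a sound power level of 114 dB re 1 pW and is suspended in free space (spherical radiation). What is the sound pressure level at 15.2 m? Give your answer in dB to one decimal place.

79.4 dB

The power spreads over a sphere of area 4π·r², so L_p = L_w − 10·log₁₀(4π·r²).
4π·r² = 2903 m², 10·log₁₀ of that is 34.629 dB.
L_p = 114 − 34.629 = 79.37 dB.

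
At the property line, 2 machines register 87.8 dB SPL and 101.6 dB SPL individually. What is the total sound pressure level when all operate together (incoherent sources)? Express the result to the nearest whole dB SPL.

Incoherent sources combine by intensity addition: L_total = 10·log₁₀(Σ 10^(L_i/10)).
Σ 10^(L/10) = 10^(87.8/10) + 10^(101.6/10) = 1.506e+10.
L_total = 10·log₁₀(1.506e+10) = 101.78 dB SPL.

102 dB SPL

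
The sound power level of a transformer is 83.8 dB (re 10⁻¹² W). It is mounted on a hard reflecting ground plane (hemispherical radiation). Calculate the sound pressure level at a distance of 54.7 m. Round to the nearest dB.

41 dB

The power spreads over a hemisphere of area 2π·r², so L_p = L_w − 10·log₁₀(2π·r²).
2π·r² = 1.88e+04 m², 10·log₁₀ of that is 42.742 dB.
L_p = 83.8 − 42.742 = 41.06 dB.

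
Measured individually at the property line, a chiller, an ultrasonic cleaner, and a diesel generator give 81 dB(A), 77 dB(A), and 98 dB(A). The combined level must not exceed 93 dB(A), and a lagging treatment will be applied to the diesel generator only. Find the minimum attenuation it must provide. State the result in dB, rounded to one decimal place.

The untreated sources together contribute 10^(81/10) + 10^(77/10) = 1.760e+08, i.e. 82.46 dB(A).
To meet 93 dB(A) overall, the treated diesel generator may contribute at most 10^(93/10) − 1.760e+08 = 1.819e+09, i.e. 92.60 dB(A).
Required insertion loss = 98 − 92.60 = 5.40 dB.

5.4 dB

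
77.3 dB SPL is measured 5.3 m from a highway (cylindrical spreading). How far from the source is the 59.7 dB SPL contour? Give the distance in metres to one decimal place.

305.0 m

The 17.6 dB drop corresponds to a distance ratio of 10^(17.6/10) for a line source.
r₂ = 5.3·10^((77.3−59.7)/10) = 5.3·10^(17.6/10) = 304.98 m.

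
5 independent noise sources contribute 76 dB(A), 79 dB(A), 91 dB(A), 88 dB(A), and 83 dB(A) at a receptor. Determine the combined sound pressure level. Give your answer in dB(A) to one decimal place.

93.4 dB(A)

Incoherent sources combine by intensity addition: L_total = 10·log₁₀(Σ 10^(L_i/10)).
Σ 10^(L/10) = 10^(76/10) + 10^(79/10) + 10^(91/10) + 10^(88/10) + 10^(83/10) = 2.209e+09.
L_total = 10·log₁₀(2.209e+09) = 93.44 dB(A).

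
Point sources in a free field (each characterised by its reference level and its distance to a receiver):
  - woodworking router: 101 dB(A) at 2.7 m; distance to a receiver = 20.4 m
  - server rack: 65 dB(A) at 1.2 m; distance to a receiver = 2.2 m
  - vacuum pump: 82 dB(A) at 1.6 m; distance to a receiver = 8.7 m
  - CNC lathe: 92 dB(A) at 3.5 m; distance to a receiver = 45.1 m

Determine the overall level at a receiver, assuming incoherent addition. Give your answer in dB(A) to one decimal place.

Propagate each source to the receiver with L = L_ref − 20·log₁₀(r/r_ref), then add intensities.
woodworking router: 101 − 20·log₁₀(20.4/2.7) = 101 − 17.57 = 83.43 dB(A).
server rack: 65 − 20·log₁₀(2.2/1.2) = 65 − 5.26 = 59.74 dB(A).
vacuum pump: 82 − 20·log₁₀(8.7/1.6) = 82 − 14.71 = 67.29 dB(A).
CNC lathe: 92 − 20·log₁₀(45.1/3.5) = 92 − 22.20 = 69.80 dB(A).
Σ 10^(L/10) = 2.364e+08 → L_total = 10·log₁₀(2.364e+08) = 83.74 dB(A).

83.7 dB(A)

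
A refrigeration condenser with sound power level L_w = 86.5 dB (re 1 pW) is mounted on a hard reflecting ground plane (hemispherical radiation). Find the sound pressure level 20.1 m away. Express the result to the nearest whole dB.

52 dB

L_p = L_w − 10·log₁₀(2π·r²) with r = 20.1 m.
2π·r² = 2538 m², 10·log₁₀ of that is 34.046 dB.
L_p = 86.5 − 34.046 = 52.45 dB.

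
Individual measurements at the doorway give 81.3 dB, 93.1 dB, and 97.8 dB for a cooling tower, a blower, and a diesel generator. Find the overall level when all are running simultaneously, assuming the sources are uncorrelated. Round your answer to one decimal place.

99.1 dB

Incoherent sources combine by intensity addition: L_total = 10·log₁₀(Σ 10^(L_i/10)).
Σ 10^(L/10) = 10^(81.3/10) + 10^(93.1/10) + 10^(97.8/10) = 8.202e+09.
L_total = 10·log₁₀(8.202e+09) = 99.14 dB.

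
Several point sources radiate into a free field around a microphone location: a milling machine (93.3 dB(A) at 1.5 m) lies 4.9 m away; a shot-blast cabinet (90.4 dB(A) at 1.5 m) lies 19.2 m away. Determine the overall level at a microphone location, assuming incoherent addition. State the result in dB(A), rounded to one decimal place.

83.2 dB(A)

Apply inverse-square spreading to bring every level to the receiver, then sum 10^(L/10).
milling machine: 93.3 − 20·log₁₀(4.9/1.5) = 93.3 − 10.28 = 83.02 dB(A).
shot-blast cabinet: 90.4 − 20·log₁₀(19.2/1.5) = 90.4 − 22.14 = 68.26 dB(A).
Σ 10^(L/10) = 2.070e+08 → L_total = 10·log₁₀(2.070e+08) = 83.16 dB(A).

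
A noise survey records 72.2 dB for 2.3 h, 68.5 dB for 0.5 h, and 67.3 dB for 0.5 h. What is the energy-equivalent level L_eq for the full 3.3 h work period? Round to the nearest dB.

71 dB

Weight each interval's intensity by its duration and average over T = 3.3 h:
Σ tᵢ·10^(Lᵢ/10) = 2.3·10^(72.2/10) + 0.5·10^(68.5/10) + 0.5·10^(67.3/10) = 4.440e+07.
L_eq = 10·log₁₀(4.440e+07/3.3) = 71.29 dB.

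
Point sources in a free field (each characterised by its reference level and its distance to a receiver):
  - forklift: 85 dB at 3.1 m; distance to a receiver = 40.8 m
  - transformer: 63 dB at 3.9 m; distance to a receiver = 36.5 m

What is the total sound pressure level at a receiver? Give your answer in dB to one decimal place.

62.7 dB

Propagate each source to the receiver with L = L_ref − 20·log₁₀(r/r_ref), then add intensities.
forklift: 85 − 20·log₁₀(40.8/3.1) = 85 − 22.39 = 62.61 dB.
transformer: 63 − 20·log₁₀(36.5/3.9) = 63 − 19.42 = 43.58 dB.
Σ 10^(L/10) = 1.848e+06 → L_total = 10·log₁₀(1.848e+06) = 62.67 dB.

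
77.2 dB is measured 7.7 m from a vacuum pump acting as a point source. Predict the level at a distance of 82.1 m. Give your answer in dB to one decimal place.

56.6 dB

Spherical spreading from a point source gives a 20·log₁₀(r₂/r₁) drop.
L₂ = 77.2 − 20·log₁₀(82.1/7.7) = 77.2 − 20.557 = 56.64 dB.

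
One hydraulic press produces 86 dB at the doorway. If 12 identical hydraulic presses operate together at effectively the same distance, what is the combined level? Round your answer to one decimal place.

96.8 dB

N identical incoherent sources raise the level by 10·log₁₀ N.
L_total = 86 + 10·log₁₀(12) = 86 + 10.792 = 96.79 dB.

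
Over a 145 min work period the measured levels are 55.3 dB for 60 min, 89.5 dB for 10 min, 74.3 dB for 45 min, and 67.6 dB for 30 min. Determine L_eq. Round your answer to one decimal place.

L_eq = 10·log₁₀[(1/T)·Σ tᵢ·10^(Lᵢ/10)] with T = 145 min.
Σ tᵢ·10^(Lᵢ/10) = 60·10^(55.3/10) + 10·10^(89.5/10) + 45·10^(74.3/10) + 30·10^(67.6/10) = 1.032e+10.
L_eq = 10·log₁₀(1.032e+10/145) = 78.52 dB.

78.5 dB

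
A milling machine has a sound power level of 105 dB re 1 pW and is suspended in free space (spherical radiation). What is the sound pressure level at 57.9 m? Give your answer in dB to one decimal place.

58.8 dB

Free-field spherical radiation: L_p = L_w − 10·log₁₀(4π·r²), r = 57.9 m.
4π·r² = 4.213e+04 m², 10·log₁₀ of that is 46.246 dB.
L_p = 105 − 46.246 = 58.75 dB.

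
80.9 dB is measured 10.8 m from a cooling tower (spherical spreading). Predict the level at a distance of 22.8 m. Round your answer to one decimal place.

74.4 dB

Point-source attenuation: ΔL = 20·log₁₀(r₂/r₁) = 20·log₁₀(22.8/10.8) = 6.490 dB.
L₂ = 80.9 − 20·log₁₀(22.8/10.8) = 80.9 − 6.490 = 74.41 dB.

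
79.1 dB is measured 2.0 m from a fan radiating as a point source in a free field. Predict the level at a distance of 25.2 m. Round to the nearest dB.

57 dB

Spherical spreading from a point source gives a 20·log₁₀(r₂/r₁) drop.
L₂ = 79.1 − 20·log₁₀(25.2/2.0) = 79.1 − 22.007 = 57.09 dB.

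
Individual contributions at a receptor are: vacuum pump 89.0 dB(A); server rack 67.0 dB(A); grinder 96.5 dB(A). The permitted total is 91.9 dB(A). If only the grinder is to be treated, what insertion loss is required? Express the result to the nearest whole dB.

Fixed contribution from the other sources: Σ 10^(L/10) = 10^(89.0/10) + 10^(67.0/10) = 7.993e+08 (89.03 dB(A)).
To meet 91.9 dB(A) overall, the treated grinder may contribute at most 10^(91.9/10) − 7.993e+08 = 7.495e+08, i.e. 88.75 dB(A).
Required insertion loss = 96.5 − 88.75 = 7.75 dB.

8 dB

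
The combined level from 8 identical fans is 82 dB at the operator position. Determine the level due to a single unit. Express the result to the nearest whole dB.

73 dB

For N identical incoherent sources L_total = L₁ + 10·log₁₀ N, so L₁ = 82 − 10·log₁₀(8) = 82 − 9.031.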